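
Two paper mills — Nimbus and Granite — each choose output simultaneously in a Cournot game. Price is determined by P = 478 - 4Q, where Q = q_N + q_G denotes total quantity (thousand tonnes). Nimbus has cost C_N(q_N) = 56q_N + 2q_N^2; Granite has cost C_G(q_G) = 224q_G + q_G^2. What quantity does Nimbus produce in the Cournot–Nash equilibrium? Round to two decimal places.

30.81

Nimbus's profit: π_N = (478 - 4Q)q_N - (56q_N + 2q_N²). Setting ∂π_N/∂q_N = 0: 422 - 12q_N - 4(q_G) = 0.
Granite's profit: π_G = (478 - 4Q)q_G - (224q_G + q_G²). Setting ∂π_G/∂q_G = 0: 254 - 10q_G - 4(q_N) = 0.
Rearranging gives the reaction functions q_N = (422 - 4q_G)/12 and q_G = (254 - 4q_N)/10.
Solving the pair: q_N = 801/26, q_G = 170/13.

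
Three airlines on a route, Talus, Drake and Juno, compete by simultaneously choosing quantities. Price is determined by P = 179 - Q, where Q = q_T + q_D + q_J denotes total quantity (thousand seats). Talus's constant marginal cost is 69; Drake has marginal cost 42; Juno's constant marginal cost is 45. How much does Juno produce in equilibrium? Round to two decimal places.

38.75

Talus's profit: π_T = (179 - Q)q_T - (69q_T). Setting ∂π_T/∂q_T = 0: 110 - 2q_T - (q_D + q_J) = 0.
Drake's first-order condition: 137 - 2q_D - (q_T + q_J) = 0.
Juno's first-order condition: 134 - 2q_J - (q_T + q_D) = 0.
Summing all 3 equations gives 381 − 4Q = 0, hence Q = 381/4.
Back-substituting: q_T = (110 − 381/4) = 59/4, q_D = (137 − 381/4) = 167/4, q_J = (134 − 381/4) = 155/4.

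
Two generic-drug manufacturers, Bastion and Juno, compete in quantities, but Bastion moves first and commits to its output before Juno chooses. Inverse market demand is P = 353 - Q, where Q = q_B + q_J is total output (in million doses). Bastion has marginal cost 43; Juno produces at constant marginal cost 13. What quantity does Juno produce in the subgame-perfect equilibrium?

100

Solve by backward induction. Given q_B, the follower Juno maximises π_J = (353 - q_B - q_J)q_J - 13q_J.
Follower FOC: 340 - q_B - 2q_J = 0, so q_J(q_B) = (340 - q_B)/2.
The leader anticipates this reaction. Substituting into P = 353 - Q gives P = 183 - (1/2)q_B, so π_B = (183 - (1/2)q_B)q_B - 43q_B.
The leader's first-order condition 140 - q_B = 0 yields q_B = 140.
Then q_J = (340 - 140)/2 = 100.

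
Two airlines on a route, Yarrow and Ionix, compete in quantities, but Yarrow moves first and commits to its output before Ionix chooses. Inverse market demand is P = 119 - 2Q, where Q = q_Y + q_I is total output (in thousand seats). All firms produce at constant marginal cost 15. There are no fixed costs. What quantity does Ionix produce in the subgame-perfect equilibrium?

The follower Ionix best-responds to any q_Y: π_I = (119 - 2Q)q_I - 15q_I.
∂π_I/∂q_I = 104 - 2q_Y - 4q_I = 0 gives the reaction function q_I = (104 - 2q_Y)/4.
The leader anticipates this reaction. Substituting into P = 119 - 2Q gives P = 67 - q_Y, so π_Y = (67 - q_Y)q_Y - 15q_Y.
Leader FOC: 52 - 2q_Y = 0, so q_Y = 26.
Then q_I = (104 - 2·26)/4 = 13.

13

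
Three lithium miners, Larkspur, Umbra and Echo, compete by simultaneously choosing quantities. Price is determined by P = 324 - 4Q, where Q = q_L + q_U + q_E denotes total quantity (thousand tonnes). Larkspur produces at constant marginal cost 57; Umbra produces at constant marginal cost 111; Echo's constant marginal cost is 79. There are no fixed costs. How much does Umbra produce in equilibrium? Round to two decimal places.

Larkspur's profit: π_L = (324 - 4Q)q_L - (57q_L). Setting ∂π_L/∂q_L = 0: 267 - 8q_L - 4(q_U + q_E) = 0.
Umbra's profit: π_U = (324 - 4Q)q_U - (111q_U). Setting ∂π_U/∂q_U = 0: 213 - 8q_U - 4(q_L + q_E) = 0.
Echo's first-order condition: 245 - 8q_E - 4(q_L + q_U) = 0.
Summing all 3 equations gives 725 − 16Q = 0, hence Q = 725/16.
Back-substituting: q_L = (267 − 725/4)/4 = 343/16, q_U = (213 − 725/4)/4 = 127/16, q_E = (245 − 725/4)/4 = 255/16.

7.94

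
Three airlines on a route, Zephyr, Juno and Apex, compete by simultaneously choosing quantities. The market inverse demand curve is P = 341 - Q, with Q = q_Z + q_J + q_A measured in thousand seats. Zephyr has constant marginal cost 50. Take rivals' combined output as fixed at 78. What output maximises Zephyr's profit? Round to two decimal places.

With rivals' combined output fixed at 78, Zephyr's profit is π_Z = (341 - 78 - q_Z)q_Z - (50q_Z) = (263 - q_Z)q_Z - (50q_Z).
∂π_Z/∂q_Z = 213 - 2q_Z = 0, so q_Z = 213/2.

106.50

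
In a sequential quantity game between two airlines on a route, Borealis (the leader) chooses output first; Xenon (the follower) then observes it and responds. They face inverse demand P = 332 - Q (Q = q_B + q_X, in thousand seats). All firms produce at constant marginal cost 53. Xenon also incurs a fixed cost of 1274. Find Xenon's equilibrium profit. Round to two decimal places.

Solve by backward induction. Given q_B, the follower Xenon maximises π_X = (332 - q_B - q_X)q_X - 53q_X.
∂π_X/∂q_X = 279 - q_B - 2q_X = 0 gives the reaction function q_X = (279 - q_B)/2.
The leader anticipates this reaction. Substituting into P = 332 - Q gives P = 385/2 - (1/2)q_B, so π_B = (385/2 - (1/2)q_B)q_B - 53q_B.
Leader FOC: 279/2 - q_B = 0, so q_B = 279/2.
Then q_X = (279 - 279/2)/2 = 279/4.
Price P = 332 - 837/4 = 491/4.
Xenon's profit: (491/4 - 53)·(279/4) - 1274 = 3591.0625.

3591.06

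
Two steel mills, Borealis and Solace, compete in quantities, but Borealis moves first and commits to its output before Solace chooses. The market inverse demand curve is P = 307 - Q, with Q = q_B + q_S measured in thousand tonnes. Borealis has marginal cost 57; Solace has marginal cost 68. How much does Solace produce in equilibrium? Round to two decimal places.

54.25

Solve by backward induction. Given q_B, the follower Solace maximises π_S = (307 - q_B - q_S)q_S - 68q_S.
Setting the follower's marginal profit to zero, 239 - q_B - 2q_S = 0, i.e. q_S = (239 - q_B)/2.
The leader anticipates this reaction. Substituting into P = 307 - Q gives P = 375/2 - (1/2)q_B, so π_B = (375/2 - (1/2)q_B)q_B - 57q_B.
Leader FOC: 261/2 - q_B = 0, so q_B = 261/2.
Then q_S = (239 - 261/2)/2 = 217/4.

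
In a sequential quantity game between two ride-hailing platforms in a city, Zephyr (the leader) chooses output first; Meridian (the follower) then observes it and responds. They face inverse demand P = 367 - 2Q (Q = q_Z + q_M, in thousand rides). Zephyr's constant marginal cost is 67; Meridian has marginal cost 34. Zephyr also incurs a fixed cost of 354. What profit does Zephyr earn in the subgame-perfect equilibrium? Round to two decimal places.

The follower Meridian best-responds to any q_Z: π_M = (367 - 2Q)q_M - 34q_M.
∂π_M/∂q_M = 333 - 2q_Z - 4q_M = 0 gives the reaction function q_M = (333 - 2q_Z)/4.
The leader anticipates this reaction. Substituting into P = 367 - 2Q gives P = 401/2 - q_Z, so π_Z = (401/2 - q_Z)q_Z - 67q_Z.
Leader FOC: 267/2 - 2q_Z = 0, so q_Z = 267/4.
Then q_M = (333 - 2·(267/4))/4 = 399/8.
Price P = 367 - 2·(933/8) = 535/4.
Zephyr's profit: (535/4 - 67)·(267/4) - 354 = 4101.5625.

4101.56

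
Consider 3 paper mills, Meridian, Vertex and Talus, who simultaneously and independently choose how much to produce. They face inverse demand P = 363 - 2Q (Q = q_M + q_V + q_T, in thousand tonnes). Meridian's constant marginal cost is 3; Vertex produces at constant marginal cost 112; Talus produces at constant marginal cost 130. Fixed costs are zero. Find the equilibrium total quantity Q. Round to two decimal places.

105.50

Meridian's profit: π_M = (363 - 2Q)q_M - (3q_M). Setting ∂π_M/∂q_M = 0: 360 - 4q_M - 2(q_V + q_T) = 0.
Vertex's first-order condition: 251 - 4q_V - 2(q_M + q_T) = 0.
Talus's first-order condition: 233 - 4q_T - 2(q_M + q_V) = 0.
Adding the 3 first-order conditions: 844 − 8Q = 0, so Q = 211/2.
Back-substituting: q_M = (360 − 211)/2 = 149/2, q_V = (251 − 211)/2 = 20, q_T = (233 − 211)/2 = 11.
Total output Q = 149/2 + 20 + 11 = 211/2.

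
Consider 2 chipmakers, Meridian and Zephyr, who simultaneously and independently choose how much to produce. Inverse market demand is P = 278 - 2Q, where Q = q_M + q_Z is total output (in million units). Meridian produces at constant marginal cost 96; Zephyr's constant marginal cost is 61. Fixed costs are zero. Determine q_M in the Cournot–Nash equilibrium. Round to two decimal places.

24.50

Meridian's profit: π_M = (278 - 2Q)q_M - (96q_M). Setting ∂π_M/∂q_M = 0: 182 - 4q_M - 2(q_Z) = 0.
Zephyr's profit: π_Z = (278 - 2Q)q_Z - (61q_Z). Setting ∂π_Z/∂q_Z = 0: 217 - 4q_Z - 2(q_M) = 0.
So q_M = (182 - 2q_Z)/4 and q_Z = (217 - 2q_M)/4.
Substituting one into the other gives q_M = 49/2 and q_Z = 42.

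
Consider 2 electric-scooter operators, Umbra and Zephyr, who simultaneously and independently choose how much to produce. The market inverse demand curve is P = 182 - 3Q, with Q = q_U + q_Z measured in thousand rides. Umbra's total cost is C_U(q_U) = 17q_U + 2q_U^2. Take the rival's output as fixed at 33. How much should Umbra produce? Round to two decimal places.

With the rival's output fixed at 33, Umbra's profit is π_U = (182 - 3·33 - 3q_U)q_U - (17q_U + 2q_U²) = (83 - 3q_U)q_U - (17q_U + 2q_U²).
∂π_U/∂q_U = 66 - 10q_U = 0, so q_U = 33/5.

6.60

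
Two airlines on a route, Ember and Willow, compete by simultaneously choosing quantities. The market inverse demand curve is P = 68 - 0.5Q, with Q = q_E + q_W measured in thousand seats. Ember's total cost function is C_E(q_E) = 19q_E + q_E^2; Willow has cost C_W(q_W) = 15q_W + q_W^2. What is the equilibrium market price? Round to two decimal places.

53.43

Ember's profit: π_E = (68 - 0.5Q)q_E - (19q_E + q_E²). Setting ∂π_E/∂q_E = 0: 49 - 3q_E - (1/2)(q_W) = 0.
Willow's first-order condition: 53 - 3q_W - (1/2)(q_E) = 0.
Rearranging gives the reaction functions q_E = (49 - (1/2)q_W)/3 and q_W = (53 - (1/2)q_E)/3.
Substituting one into the other gives q_E = 482/35 and q_W = 538/35.
Total output Q = 204/7, so price P = 68 - (1/2)·(204/7) = 374/7.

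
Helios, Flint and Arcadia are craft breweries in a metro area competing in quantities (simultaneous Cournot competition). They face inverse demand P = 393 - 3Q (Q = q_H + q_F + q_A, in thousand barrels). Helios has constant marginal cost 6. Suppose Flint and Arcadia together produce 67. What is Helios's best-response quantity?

31

With rivals' combined output fixed at 67, Helios's profit is π_H = (393 - 3·67 - 3q_H)q_H - (6q_H) = (192 - 3q_H)q_H - (6q_H).
∂π_H/∂q_H = 186 - 6q_H = 0, so q_H = 31.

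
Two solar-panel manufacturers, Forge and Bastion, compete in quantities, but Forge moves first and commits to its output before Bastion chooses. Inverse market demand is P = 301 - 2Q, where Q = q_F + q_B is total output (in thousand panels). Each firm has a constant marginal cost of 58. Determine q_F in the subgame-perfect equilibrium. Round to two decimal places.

The follower Bastion best-responds to any q_F: π_B = (301 - 2Q)q_B - 58q_B.
Setting the follower's marginal profit to zero, 243 - 2q_F - 4q_B = 0, i.e. q_B = (243 - 2q_F)/4.
The leader anticipates this reaction. Substituting into P = 301 - 2Q gives P = 359/2 - q_F, so π_F = (359/2 - q_F)q_F - 58q_F.
The leader's first-order condition 243/2 - 2q_F = 0 yields q_F = 243/4.
Then q_B = (243 - 2·(243/4))/4 = 243/8.

60.75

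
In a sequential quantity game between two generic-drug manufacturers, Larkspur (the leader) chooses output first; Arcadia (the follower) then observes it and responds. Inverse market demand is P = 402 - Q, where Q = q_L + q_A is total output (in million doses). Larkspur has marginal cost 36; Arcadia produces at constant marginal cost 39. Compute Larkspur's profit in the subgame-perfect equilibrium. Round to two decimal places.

17020.13

The follower Arcadia best-responds to any q_L: π_A = (402 - Q)q_A - 39q_A.
Setting the follower's marginal profit to zero, 363 - q_L - 2q_A = 0, i.e. q_A = (363 - q_L)/2.
The leader anticipates this reaction. Substituting into P = 402 - Q gives P = 441/2 - (1/2)q_L, so π_L = (441/2 - (1/2)q_L)q_L - 36q_L.
Leader FOC: 369/2 - q_L = 0, so q_L = 369/2.
Then q_A = (363 - 369/2)/2 = 357/4.
Price P = 402 - 1095/4 = 513/4.
Larkspur's profit: (513/4 - 36)·(369/2) = 17020.1250.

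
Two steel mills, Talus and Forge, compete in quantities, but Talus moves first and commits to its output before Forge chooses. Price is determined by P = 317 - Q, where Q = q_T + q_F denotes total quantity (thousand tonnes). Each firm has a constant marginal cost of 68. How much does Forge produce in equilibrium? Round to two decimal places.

62.25

The follower Forge best-responds to any q_T: π_F = (317 - Q)q_F - 68q_F.
Follower FOC: 249 - q_T - 2q_F = 0, so q_F(q_T) = (249 - q_T)/2.
Talus substitutes q_F(q_T) into its own profit: π_T = q_T(317 - q_T - (249 - q_T)/2) - 68q_T = (385/2 - (1/2)q_T)q_T - 68q_T.
The leader's first-order condition 249/2 - q_T = 0 yields q_T = 249/2.
Then q_F = (249 - 249/2)/2 = 249/4.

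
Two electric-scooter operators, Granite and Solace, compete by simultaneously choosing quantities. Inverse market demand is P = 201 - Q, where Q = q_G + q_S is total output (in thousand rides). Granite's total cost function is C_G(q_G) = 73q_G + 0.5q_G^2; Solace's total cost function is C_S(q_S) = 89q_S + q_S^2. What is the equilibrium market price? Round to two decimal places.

145.73

Granite's profit: π_G = (201 - Q)q_G - (73q_G + (1/2)q_G²). Setting ∂π_G/∂q_G = 0: 128 - 3q_G - (q_S) = 0.
Solace's profit: π_S = (201 - Q)q_S - (89q_S + q_S²). Setting ∂π_S/∂q_S = 0: 112 - 4q_S - (q_G) = 0.
So q_G = (128 - q_S)/3 and q_S = (112 - q_G)/4.
Substituting one into the other gives q_G = 400/11 and q_S = 208/11.
Total output Q = 608/11, so price P = 201 - 608/11 = 1603/11.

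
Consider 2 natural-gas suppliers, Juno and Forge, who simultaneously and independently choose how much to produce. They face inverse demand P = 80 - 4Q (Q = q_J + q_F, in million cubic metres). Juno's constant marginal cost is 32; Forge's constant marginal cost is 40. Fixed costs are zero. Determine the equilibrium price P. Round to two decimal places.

Juno's profit: π_J = (80 - 4Q)q_J - (32q_J). Setting ∂π_J/∂q_J = 0: 48 - 8q_J - 4(q_F) = 0.
Forge's first-order condition: 40 - 8q_F - 4(q_J) = 0.
So q_J = (48 - 4q_F)/8 and q_F = (40 - 4q_J)/8.
Solving the pair: q_J = 14/3, q_F = 8/3.
Total output Q = 22/3, so price P = 80 - 4·(22/3) = 152/3.

50.67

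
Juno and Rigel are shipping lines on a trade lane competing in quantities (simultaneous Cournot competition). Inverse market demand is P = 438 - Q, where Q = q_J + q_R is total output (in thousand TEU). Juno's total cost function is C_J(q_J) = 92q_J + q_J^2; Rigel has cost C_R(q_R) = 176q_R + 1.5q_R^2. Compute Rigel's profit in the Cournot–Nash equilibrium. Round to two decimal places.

3412.77

Juno's profit: π_J = (438 - Q)q_J - (92q_J + q_J²). Setting ∂π_J/∂q_J = 0: 346 - 4q_J - (q_R) = 0.
Rigel's first-order condition: 262 - 5q_R - (q_J) = 0.
Best responses: q_J = (346 - q_R)/4, q_R = (262 - q_J)/5.
Substituting one into the other gives q_J = 1468/19 and q_R = 702/19.
Price P = 438 - 114.2105 = 323.7895.
Rigel's profit: 323.7895·(702/19) - 176·(702/19) - (3/2)(702/19)² = 3412.7701.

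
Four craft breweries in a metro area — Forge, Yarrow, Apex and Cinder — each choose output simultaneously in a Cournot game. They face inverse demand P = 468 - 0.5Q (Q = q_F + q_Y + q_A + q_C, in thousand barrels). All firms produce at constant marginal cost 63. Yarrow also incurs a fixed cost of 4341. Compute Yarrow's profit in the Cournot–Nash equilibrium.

8781

Each firm earns π_i = (468 - 0.5Q)q_i - 63q_i.
First-order condition (treating rivals' output as given): 405 - q_i - (1/2)·Σ_{j≠i} q_j = 0.
By symmetry each firm produces the same amount; substituting Σ_{j≠i} q_j = 3q_i yields q_i = 405/(5/2) = 162.
Price P = 468 - (1/2)·648 = 144.
Yarrow's profit: (144 - 63)·162 - 4341 = 8781.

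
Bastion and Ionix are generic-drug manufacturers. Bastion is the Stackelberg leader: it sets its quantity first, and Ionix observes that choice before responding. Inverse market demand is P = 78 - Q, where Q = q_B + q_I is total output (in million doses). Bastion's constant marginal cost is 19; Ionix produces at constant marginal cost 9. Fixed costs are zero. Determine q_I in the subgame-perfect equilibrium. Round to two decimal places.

22.25

Solve by backward induction. Given q_B, the follower Ionix maximises π_I = (78 - q_B - q_I)q_I - 9q_I.
Follower FOC: 69 - q_B - 2q_I = 0, so q_I(q_B) = (69 - q_B)/2.
Bastion substitutes q_I(q_B) into its own profit: π_B = q_B(78 - q_B - (69 - q_B)/2) - 19q_B = (87/2 - (1/2)q_B)q_B - 19q_B.
Leader FOC: 49/2 - q_B = 0, so q_B = 49/2.
Then q_I = (69 - 49/2)/2 = 89/4.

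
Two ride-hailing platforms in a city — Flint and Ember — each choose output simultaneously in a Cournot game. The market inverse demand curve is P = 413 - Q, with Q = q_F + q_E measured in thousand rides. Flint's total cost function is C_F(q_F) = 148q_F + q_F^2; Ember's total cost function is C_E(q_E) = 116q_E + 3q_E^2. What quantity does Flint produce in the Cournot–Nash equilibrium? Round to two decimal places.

Flint's profit: π_F = (413 - Q)q_F - (148q_F + q_F²). Setting ∂π_F/∂q_F = 0: 265 - 4q_F - (q_E) = 0.
Ember's first-order condition: 297 - 8q_E - (q_F) = 0.
Rearranging gives the reaction functions q_F = (265 - q_E)/4 and q_E = (297 - q_F)/8.
Substituting one into the other gives q_F = 1823/31 and q_E = 923/31.

58.81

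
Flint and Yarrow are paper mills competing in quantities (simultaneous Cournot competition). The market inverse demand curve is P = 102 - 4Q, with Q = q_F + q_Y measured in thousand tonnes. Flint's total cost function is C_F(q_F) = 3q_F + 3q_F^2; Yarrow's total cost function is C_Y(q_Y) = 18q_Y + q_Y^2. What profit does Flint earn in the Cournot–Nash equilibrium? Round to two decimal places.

Flint's profit: π_F = (102 - 4Q)q_F - (3q_F + 3q_F²). Setting ∂π_F/∂q_F = 0: 99 - 14q_F - 4(q_Y) = 0.
Yarrow's profit: π_Y = (102 - 4Q)q_Y - (18q_Y + q_Y²). Setting ∂π_Y/∂q_Y = 0: 84 - 10q_Y - 4(q_F) = 0.
Rearranging gives the reaction functions q_F = (99 - 4q_Y)/14 and q_Y = (84 - 4q_F)/10.
Substituting one into the other gives q_F = 327/62 and q_Y = 195/31.
Price P = 102 - 4·(717/62) = 1728/31.
Flint's profit: (1728/31)·(327/62) - 3·(327/62) - 3(327/62)² = 194.7198.

194.72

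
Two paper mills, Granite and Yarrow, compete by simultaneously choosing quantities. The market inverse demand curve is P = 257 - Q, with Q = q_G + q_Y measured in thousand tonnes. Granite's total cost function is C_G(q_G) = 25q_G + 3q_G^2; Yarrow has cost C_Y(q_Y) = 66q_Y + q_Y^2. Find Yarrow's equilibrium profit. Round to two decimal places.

3495.56

Granite's profit: π_G = (257 - Q)q_G - (25q_G + 3q_G²). Setting ∂π_G/∂q_G = 0: 232 - 8q_G - (q_Y) = 0.
Yarrow's first-order condition: 191 - 4q_Y - (q_G) = 0.
Best responses: q_G = (232 - q_Y)/8, q_Y = (191 - q_G)/4.
Substituting one into the other gives q_G = 737/31 and q_Y = 1296/31.
Price P = 257 - 65.5806 = 191.4194.
Yarrow's profit: 191.4194·(1296/31) - 66·(1296/31) - (1296/31)² = 3495.5588.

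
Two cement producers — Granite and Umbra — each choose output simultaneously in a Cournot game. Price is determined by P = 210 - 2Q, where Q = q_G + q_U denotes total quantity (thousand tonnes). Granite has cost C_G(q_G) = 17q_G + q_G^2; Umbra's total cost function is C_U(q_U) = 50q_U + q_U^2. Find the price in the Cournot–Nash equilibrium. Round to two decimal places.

Granite's profit: π_G = (210 - 2Q)q_G - (17q_G + q_G²). Setting ∂π_G/∂q_G = 0: 193 - 6q_G - 2(q_U) = 0.
Umbra's profit: π_U = (210 - 2Q)q_U - (50q_U + q_U²). Setting ∂π_U/∂q_U = 0: 160 - 6q_U - 2(q_G) = 0.
So q_G = (193 - 2q_U)/6 and q_U = (160 - 2q_G)/6.
Substituting one into the other gives q_G = 419/16 and q_U = 287/16.
Total output Q = 353/8, so price P = 210 - 2·(353/8) = 487/4.

121.75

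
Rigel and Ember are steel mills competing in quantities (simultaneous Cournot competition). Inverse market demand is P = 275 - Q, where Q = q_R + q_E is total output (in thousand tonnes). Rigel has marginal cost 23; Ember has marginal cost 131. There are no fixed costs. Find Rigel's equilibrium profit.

Rigel's profit: π_R = (275 - Q)q_R - (23q_R). Setting ∂π_R/∂q_R = 0: 252 - 2q_R - (q_E) = 0.
Ember's first-order condition: 144 - 2q_E - (q_R) = 0.
Best responses: q_R = (252 - q_E)/2, q_E = (144 - q_R)/2.
Solving the pair: q_R = 120, q_E = 12.
Price P = 275 - 132 = 143.
Rigel's profit: (143 - 23)·120 = 14400.

14400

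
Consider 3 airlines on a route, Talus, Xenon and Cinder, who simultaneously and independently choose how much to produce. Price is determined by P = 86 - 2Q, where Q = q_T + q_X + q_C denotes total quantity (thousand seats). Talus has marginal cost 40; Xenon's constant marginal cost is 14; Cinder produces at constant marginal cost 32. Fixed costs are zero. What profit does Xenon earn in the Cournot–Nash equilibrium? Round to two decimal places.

Talus's profit: π_T = (86 - 2Q)q_T - (40q_T). Setting ∂π_T/∂q_T = 0: 46 - 4q_T - 2(q_X + q_C) = 0.
Xenon's first-order condition: 72 - 4q_X - 2(q_T + q_C) = 0.
Cinder's first-order condition: 54 - 4q_C - 2(q_T + q_X) = 0.
Adding the 3 first-order conditions: 172 − 8Q = 0, so Q = 43/2.
Back-substituting: q_T = (46 − 43)/2 = 3/2, q_X = (72 − 43)/2 = 29/2, q_C = (54 − 43)/2 = 11/2.
Price P = 86 - 2·(43/2) = 43.
Xenon's profit: (43 - 14)·(29/2) = 841/2.

420.50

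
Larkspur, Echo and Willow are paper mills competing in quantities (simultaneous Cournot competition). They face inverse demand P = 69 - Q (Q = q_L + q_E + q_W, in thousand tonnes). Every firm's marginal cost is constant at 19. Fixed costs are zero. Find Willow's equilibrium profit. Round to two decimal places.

156.25

A representative firm's profit is π_i = q_i(69 - Q) - 19q_i.
Setting ∂π_i/∂q_i = 0 with rivals' quantities fixed: 50 - 2q_i - Σ_{j≠i} q_j = 0.
By symmetry each firm produces the same amount; substituting Σ_{j≠i} q_j = 2q_i yields q_i = 50/4 = 25/2.
Price P = 69 - 75/2 = 63/2.
Willow's profit: (63/2 - 19)·(25/2) = 625/4.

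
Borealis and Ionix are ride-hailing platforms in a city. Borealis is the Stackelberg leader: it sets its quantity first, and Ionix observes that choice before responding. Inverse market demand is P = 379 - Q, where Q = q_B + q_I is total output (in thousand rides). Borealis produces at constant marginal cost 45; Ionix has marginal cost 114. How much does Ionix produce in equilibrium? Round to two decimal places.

The follower Ionix best-responds to any q_B: π_I = (379 - Q)q_I - 114q_I.
Follower FOC: 265 - q_B - 2q_I = 0, so q_I(q_B) = (265 - q_B)/2.
The leader anticipates this reaction. Substituting into P = 379 - Q gives P = 493/2 - (1/2)q_B, so π_B = (493/2 - (1/2)q_B)q_B - 45q_B.
Leader FOC: 403/2 - q_B = 0, so q_B = 403/2.
Then q_I = (265 - 403/2)/2 = 127/4.

31.75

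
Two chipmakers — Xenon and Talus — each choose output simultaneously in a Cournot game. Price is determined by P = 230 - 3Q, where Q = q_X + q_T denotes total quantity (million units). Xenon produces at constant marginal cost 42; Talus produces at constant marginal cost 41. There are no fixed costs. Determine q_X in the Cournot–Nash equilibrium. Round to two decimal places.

Xenon's profit: π_X = (230 - 3Q)q_X - (42q_X). Setting ∂π_X/∂q_X = 0: 188 - 6q_X - 3(q_T) = 0.
Talus's profit: π_T = (230 - 3Q)q_T - (41q_T). Setting ∂π_T/∂q_T = 0: 189 - 6q_T - 3(q_X) = 0.
Best responses: q_X = (188 - 3q_T)/6, q_T = (189 - 3q_X)/6.
Solving the pair: q_X = 187/9, q_T = 190/9.

20.78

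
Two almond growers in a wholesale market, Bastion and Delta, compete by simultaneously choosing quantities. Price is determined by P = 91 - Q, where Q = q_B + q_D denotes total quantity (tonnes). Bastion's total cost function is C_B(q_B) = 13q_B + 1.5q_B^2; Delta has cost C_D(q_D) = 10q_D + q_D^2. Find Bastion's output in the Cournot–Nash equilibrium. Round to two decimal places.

12.16

Bastion's profit: π_B = (91 - Q)q_B - (13q_B + (3/2)q_B²). Setting ∂π_B/∂q_B = 0: 78 - 5q_B - (q_D) = 0.
Delta's first-order condition: 81 - 4q_D - (q_B) = 0.
So q_B = (78 - q_D)/5 and q_D = (81 - q_B)/4.
Substituting one into the other gives q_B = 231/19 and q_D = 327/19.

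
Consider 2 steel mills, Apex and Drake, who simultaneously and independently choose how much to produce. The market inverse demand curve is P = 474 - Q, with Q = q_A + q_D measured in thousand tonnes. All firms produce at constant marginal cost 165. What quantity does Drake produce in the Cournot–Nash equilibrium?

A representative firm's profit is π_i = q_i(474 - Q) - 165q_i.
First-order condition (treating rivals' output as given): 309 - 2q_i - q_j = 0.
With identical firms every q_j equals q_i, so q_j = q_i and 309 = 3q_i, giving q_i = 103.

103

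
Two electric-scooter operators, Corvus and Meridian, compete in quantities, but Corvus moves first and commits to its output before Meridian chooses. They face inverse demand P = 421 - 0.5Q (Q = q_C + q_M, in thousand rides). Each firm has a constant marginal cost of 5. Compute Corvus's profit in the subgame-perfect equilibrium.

The follower Meridian best-responds to any q_C: π_M = (421 - 0.5Q)q_M - 5q_M.
Setting the follower's marginal profit to zero, 416 - (1/2)q_C - q_M = 0, i.e. q_M = (416 - (1/2)q_C).
The leader anticipates this reaction. Substituting into P = 421 - 0.5Q gives P = 213 - (1/4)q_C, so π_C = (213 - (1/4)q_C)q_C - 5q_C.
The leader's first-order condition 208 - (1/2)q_C = 0 yields q_C = 416.
Then q_M = (416 - (1/2)·416) = 208.
Price P = 421 - (1/2)·624 = 109.
Corvus's profit: (109 - 5)·416 = 43264.

43264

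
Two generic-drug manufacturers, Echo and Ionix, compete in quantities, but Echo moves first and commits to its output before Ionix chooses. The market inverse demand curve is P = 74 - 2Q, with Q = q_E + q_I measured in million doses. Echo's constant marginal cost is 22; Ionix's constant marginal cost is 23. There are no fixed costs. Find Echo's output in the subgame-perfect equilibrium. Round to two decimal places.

The follower Ionix best-responds to any q_E: π_I = (74 - 2Q)q_I - 23q_I.
Follower FOC: 51 - 2q_E - 4q_I = 0, so q_I(q_E) = (51 - 2q_E)/4.
The leader anticipates this reaction. Substituting into P = 74 - 2Q gives P = 97/2 - q_E, so π_E = (97/2 - q_E)q_E - 22q_E.
Maximising: ∂π_E/∂q_E = 53/2 - 2q_E = 0, giving q_E = 53/4.
Then q_I = (51 - 2·(53/4))/4 = 49/8.

13.25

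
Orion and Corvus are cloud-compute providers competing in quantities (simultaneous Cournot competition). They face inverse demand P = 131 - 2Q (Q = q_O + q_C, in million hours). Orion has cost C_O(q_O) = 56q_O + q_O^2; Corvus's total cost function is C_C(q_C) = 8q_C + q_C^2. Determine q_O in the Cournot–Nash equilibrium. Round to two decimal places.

Orion's profit: π_O = (131 - 2Q)q_O - (56q_O + q_O²). Setting ∂π_O/∂q_O = 0: 75 - 6q_O - 2(q_C) = 0.
Corvus's profit: π_C = (131 - 2Q)q_C - (8q_C + q_C²). Setting ∂π_C/∂q_C = 0: 123 - 6q_C - 2(q_O) = 0.
Best responses: q_O = (75 - 2q_C)/6, q_C = (123 - 2q_O)/6.
Solving the pair: q_O = 51/8, q_C = 147/8.

6.38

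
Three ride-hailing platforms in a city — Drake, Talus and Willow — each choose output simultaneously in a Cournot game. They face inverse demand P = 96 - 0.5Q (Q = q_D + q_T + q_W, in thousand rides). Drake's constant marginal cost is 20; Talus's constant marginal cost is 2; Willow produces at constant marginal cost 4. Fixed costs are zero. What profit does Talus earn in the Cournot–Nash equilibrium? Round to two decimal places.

1624.50

Drake's profit: π_D = (96 - 0.5Q)q_D - (20q_D). Setting ∂π_D/∂q_D = 0: 76 - q_D - (1/2)(q_T + q_W) = 0.
Talus's profit: π_T = (96 - 0.5Q)q_T - (2q_T). Setting ∂π_T/∂q_T = 0: 94 - q_T - (1/2)(q_D + q_W) = 0.
Willow's profit: π_W = (96 - 0.5Q)q_W - (4q_W). Setting ∂π_W/∂q_W = 0: 92 - q_W - (1/2)(q_D + q_T) = 0.
Summing all 3 equations gives 262 − 2Q = 0, hence Q = 131.
Back-substituting: q_D = (76 − 131/2)/(1/2) = 21, q_T = (94 − 131/2)/(1/2) = 57, q_W = (92 − 131/2)/(1/2) = 53.
Price P = 96 - (1/2)·131 = 61/2.
Talus's profit: (61/2 - 2)·57 = 1624.5000.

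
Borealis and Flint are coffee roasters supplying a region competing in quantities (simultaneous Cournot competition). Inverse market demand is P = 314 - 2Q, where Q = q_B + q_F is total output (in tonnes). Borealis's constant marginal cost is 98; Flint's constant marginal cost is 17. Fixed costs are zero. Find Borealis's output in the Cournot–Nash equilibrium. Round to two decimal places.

Borealis's profit: π_B = (314 - 2Q)q_B - (98q_B). Setting ∂π_B/∂q_B = 0: 216 - 4q_B - 2(q_F) = 0.
Flint's profit: π_F = (314 - 2Q)q_F - (17q_F). Setting ∂π_F/∂q_F = 0: 297 - 4q_F - 2(q_B) = 0.
Rearranging gives the reaction functions q_B = (216 - 2q_F)/4 and q_F = (297 - 2q_B)/4.
Solving the pair: q_B = 45/2, q_F = 63.

22.50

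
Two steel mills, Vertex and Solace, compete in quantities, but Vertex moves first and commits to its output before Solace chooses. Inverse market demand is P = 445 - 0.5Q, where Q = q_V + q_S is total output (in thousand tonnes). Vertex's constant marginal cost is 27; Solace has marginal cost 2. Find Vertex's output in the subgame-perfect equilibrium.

The follower Solace best-responds to any q_V: π_S = (445 - 0.5Q)q_S - 2q_S.
Setting the follower's marginal profit to zero, 443 - (1/2)q_V - q_S = 0, i.e. q_S = (443 - (1/2)q_V).
The leader anticipates this reaction. Substituting into P = 445 - 0.5Q gives P = 447/2 - (1/4)q_V, so π_V = (447/2 - (1/4)q_V)q_V - 27q_V.
Maximising: ∂π_V/∂q_V = 393/2 - (1/2)q_V = 0, giving q_V = 393.
Then q_S = (443 - (1/2)·393) = 493/2.

393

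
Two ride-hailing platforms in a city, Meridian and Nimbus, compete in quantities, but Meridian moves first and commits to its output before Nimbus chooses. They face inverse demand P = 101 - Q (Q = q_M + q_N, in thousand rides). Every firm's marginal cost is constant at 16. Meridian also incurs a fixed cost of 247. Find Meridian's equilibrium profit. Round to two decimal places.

656.13

Solve by backward induction. Given q_M, the follower Nimbus maximises π_N = (101 - q_M - q_N)q_N - 16q_N.
Follower FOC: 85 - q_M - 2q_N = 0, so q_N(q_M) = (85 - q_M)/2.
Meridian substitutes q_N(q_M) into its own profit: π_M = q_M(101 - q_M - (85 - q_M)/2) - 16q_M = (117/2 - (1/2)q_M)q_M - 16q_M.
Maximising: ∂π_M/∂q_M = 85/2 - q_M = 0, giving q_M = 85/2.
Then q_N = (85 - 85/2)/2 = 85/4.
Price P = 101 - 255/4 = 149/4.
Meridian's profit: (149/4 - 16)·(85/2) - 247 = 656.1250.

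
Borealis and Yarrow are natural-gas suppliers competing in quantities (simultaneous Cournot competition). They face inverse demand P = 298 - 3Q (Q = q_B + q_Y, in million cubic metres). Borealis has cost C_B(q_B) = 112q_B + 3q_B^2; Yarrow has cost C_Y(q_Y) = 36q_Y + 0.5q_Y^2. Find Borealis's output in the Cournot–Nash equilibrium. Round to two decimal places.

6.88

Borealis's profit: π_B = (298 - 3Q)q_B - (112q_B + 3q_B²). Setting ∂π_B/∂q_B = 0: 186 - 12q_B - 3(q_Y) = 0.
Yarrow's first-order condition: 262 - 7q_Y - 3(q_B) = 0.
Best responses: q_B = (186 - 3q_Y)/12, q_Y = (262 - 3q_B)/7.
Solving the pair: q_B = 172/25, q_Y = 862/25.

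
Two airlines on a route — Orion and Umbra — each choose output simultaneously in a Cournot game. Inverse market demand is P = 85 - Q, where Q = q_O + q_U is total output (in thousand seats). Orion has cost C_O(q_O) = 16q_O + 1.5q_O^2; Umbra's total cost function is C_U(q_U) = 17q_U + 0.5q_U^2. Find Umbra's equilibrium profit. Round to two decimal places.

Orion's profit: π_O = (85 - Q)q_O - (16q_O + (3/2)q_O²). Setting ∂π_O/∂q_O = 0: 69 - 5q_O - (q_U) = 0.
Umbra's first-order condition: 68 - 3q_U - (q_O) = 0.
So q_O = (69 - q_U)/5 and q_U = (68 - q_O)/3.
Substituting one into the other gives q_O = 139/14 and q_U = 271/14.
Price P = 85 - 205/7 = 390/7.
Umbra's profit: (390/7)·(271/14) - 17·(271/14) - (1/2)(271/14)² = 562.0485.

562.05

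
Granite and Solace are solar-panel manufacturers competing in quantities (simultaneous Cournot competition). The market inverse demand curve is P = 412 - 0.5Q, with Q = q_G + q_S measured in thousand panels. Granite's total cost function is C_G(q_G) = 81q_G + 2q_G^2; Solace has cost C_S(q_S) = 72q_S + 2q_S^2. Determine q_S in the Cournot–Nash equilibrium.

62

Granite's profit: π_G = (412 - 0.5Q)q_G - (81q_G + 2q_G²). Setting ∂π_G/∂q_G = 0: 331 - 5q_G - (1/2)(q_S) = 0.
Solace's first-order condition: 340 - 5q_S - (1/2)(q_G) = 0.
Rearranging gives the reaction functions q_G = (331 - (1/2)q_S)/5 and q_S = (340 - (1/2)q_G)/5.
Solving the pair: q_G = 60, q_S = 62.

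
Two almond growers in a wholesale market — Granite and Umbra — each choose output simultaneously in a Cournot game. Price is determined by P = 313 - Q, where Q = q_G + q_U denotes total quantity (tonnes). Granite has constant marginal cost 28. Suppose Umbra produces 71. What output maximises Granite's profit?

107

With the rival's output fixed at 71, Granite's profit is π_G = (313 - 71 - q_G)q_G - (28q_G) = (242 - q_G)q_G - (28q_G).
∂π_G/∂q_G = 214 - 2q_G = 0, so q_G = 107.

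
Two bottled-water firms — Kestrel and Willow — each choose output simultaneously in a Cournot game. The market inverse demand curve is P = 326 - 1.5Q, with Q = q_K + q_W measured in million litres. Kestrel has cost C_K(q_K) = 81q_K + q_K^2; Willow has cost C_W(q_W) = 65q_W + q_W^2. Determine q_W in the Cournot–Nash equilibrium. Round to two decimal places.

41.21

Kestrel's profit: π_K = (326 - 1.5Q)q_K - (81q_K + q_K²). Setting ∂π_K/∂q_K = 0: 245 - 5q_K - (3/2)(q_W) = 0.
Willow's profit: π_W = (326 - 1.5Q)q_W - (65q_W + q_W²). Setting ∂π_W/∂q_W = 0: 261 - 5q_W - (3/2)(q_K) = 0.
So q_K = (245 - (3/2)q_W)/5 and q_W = (261 - (3/2)q_K)/5.
Substituting one into the other gives q_K = 36.6374 and q_W = 41.2088.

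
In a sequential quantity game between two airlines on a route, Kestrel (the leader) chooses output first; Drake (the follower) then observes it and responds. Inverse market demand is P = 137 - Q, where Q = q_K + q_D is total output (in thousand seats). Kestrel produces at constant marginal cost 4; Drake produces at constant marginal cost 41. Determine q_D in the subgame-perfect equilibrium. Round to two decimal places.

Solve by backward induction. Given q_K, the follower Drake maximises π_D = (137 - q_K - q_D)q_D - 41q_D.
Follower FOC: 96 - q_K - 2q_D = 0, so q_D(q_K) = (96 - q_K)/2.
Kestrel substitutes q_D(q_K) into its own profit: π_K = q_K(137 - q_K - (96 - q_K)/2) - 4q_K = (89 - (1/2)q_K)q_K - 4q_K.
Leader FOC: 85 - q_K = 0, so q_K = 85.
Then q_D = (96 - 85)/2 = 11/2.

5.50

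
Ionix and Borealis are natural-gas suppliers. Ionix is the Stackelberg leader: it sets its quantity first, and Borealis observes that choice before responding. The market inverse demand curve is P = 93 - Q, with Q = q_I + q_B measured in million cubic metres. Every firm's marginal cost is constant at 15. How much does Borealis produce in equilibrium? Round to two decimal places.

Solve by backward induction. Given q_I, the follower Borealis maximises π_B = (93 - q_I - q_B)q_B - 15q_B.
∂π_B/∂q_B = 78 - q_I - 2q_B = 0 gives the reaction function q_B = (78 - q_I)/2.
The leader anticipates this reaction. Substituting into P = 93 - Q gives P = 54 - (1/2)q_I, so π_I = (54 - (1/2)q_I)q_I - 15q_I.
The leader's first-order condition 39 - q_I = 0 yields q_I = 39.
Then q_B = (78 - 39)/2 = 39/2.

19.50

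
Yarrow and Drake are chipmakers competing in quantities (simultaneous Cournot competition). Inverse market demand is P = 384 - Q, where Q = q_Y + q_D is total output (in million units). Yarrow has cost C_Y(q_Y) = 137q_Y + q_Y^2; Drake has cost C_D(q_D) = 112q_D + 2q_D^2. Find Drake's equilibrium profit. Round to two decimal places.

4011.05

Yarrow's profit: π_Y = (384 - Q)q_Y - (137q_Y + q_Y²). Setting ∂π_Y/∂q_Y = 0: 247 - 4q_Y - (q_D) = 0.
Drake's profit: π_D = (384 - Q)q_D - (112q_D + 2q_D²). Setting ∂π_D/∂q_D = 0: 272 - 6q_D - (q_Y) = 0.
Rearranging gives the reaction functions q_Y = (247 - q_D)/4 and q_D = (272 - q_Y)/6.
Solving the pair: q_Y = 1210/23, q_D = 841/23.
Price P = 384 - 89.1739 = 294.8261.
Drake's profit: 294.8261·(841/23) - 112·(841/23) - 2(841/23)² = 4011.0454.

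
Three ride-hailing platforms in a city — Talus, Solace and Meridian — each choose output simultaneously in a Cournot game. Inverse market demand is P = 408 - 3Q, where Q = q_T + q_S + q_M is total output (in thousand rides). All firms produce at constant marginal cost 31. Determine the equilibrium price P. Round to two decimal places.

A representative firm's profit is π_i = q_i(408 - 3Q) - 31q_i.
Setting ∂π_i/∂q_i = 0 with rivals' quantities fixed: 377 - 6q_i - 3·Σ_{j≠i} q_j = 0.
By symmetry each firm produces the same amount; substituting Σ_{j≠i} q_j = 2q_i yields q_i = 377/12.
Total output Q = 377/4, so price P = 408 - 3·(377/4) = 501/4.

125.25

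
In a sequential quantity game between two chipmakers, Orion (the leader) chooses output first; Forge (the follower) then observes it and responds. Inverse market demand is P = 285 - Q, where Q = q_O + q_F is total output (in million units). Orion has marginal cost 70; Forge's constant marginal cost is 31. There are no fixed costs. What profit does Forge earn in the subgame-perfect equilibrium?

6889

Solve by backward induction. Given q_O, the follower Forge maximises π_F = (285 - q_O - q_F)q_F - 31q_F.
Setting the follower's marginal profit to zero, 254 - q_O - 2q_F = 0, i.e. q_F = (254 - q_O)/2.
Orion substitutes q_F(q_O) into its own profit: π_O = q_O(285 - q_O - (254 - q_O)/2) - 70q_O = (158 - (1/2)q_O)q_O - 70q_O.
Leader FOC: 88 - q_O = 0, so q_O = 88.
Then q_F = (254 - 88)/2 = 83.
Price P = 285 - 171 = 114.
Forge's profit: (114 - 31)·83 = 6889.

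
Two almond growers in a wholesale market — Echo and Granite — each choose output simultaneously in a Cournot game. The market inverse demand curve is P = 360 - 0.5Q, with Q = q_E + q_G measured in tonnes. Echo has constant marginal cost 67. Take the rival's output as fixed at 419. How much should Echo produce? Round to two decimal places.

83.50

With the rival's output fixed at 419, Echo's profit is π_E = (360 - (1/2)·419 - (1/2)q_E)q_E - (67q_E) = (301/2 - (1/2)q_E)q_E - (67q_E).
∂π_E/∂q_E = 167/2 - q_E = 0, so q_E = 167/2.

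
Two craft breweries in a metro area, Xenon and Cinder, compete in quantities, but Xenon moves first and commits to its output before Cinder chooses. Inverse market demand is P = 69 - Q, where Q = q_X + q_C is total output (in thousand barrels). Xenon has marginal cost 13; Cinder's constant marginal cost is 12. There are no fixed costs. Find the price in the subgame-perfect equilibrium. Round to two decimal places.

26.75

The follower Cinder best-responds to any q_X: π_C = (69 - Q)q_C - 12q_C.
∂π_C/∂q_C = 57 - q_X - 2q_C = 0 gives the reaction function q_C = (57 - q_X)/2.
Xenon substitutes q_C(q_X) into its own profit: π_X = q_X(69 - q_X - (57 - q_X)/2) - 13q_X = (81/2 - (1/2)q_X)q_X - 13q_X.
The leader's first-order condition 55/2 - q_X = 0 yields q_X = 55/2.
Then q_C = (57 - 55/2)/2 = 59/4.
Total output Q = 169/4, so price P = 69 - 169/4 = 107/4.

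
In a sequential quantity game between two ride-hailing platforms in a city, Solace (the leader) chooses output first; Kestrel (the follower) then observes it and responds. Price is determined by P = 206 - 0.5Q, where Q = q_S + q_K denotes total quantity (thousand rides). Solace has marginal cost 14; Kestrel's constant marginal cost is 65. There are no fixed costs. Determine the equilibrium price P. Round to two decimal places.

The follower Kestrel best-responds to any q_S: π_K = (206 - 0.5Q)q_K - 65q_K.
Follower FOC: 141 - (1/2)q_S - q_K = 0, so q_K(q_S) = (141 - (1/2)q_S).
The leader anticipates this reaction. Substituting into P = 206 - 0.5Q gives P = 271/2 - (1/4)q_S, so π_S = (271/2 - (1/4)q_S)q_S - 14q_S.
The leader's first-order condition 243/2 - (1/2)q_S = 0 yields q_S = 243.
Then q_K = (141 - (1/2)·243) = 39/2.
Total output Q = 525/2, so price P = 206 - (1/2)·(525/2) = 299/4.

74.75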